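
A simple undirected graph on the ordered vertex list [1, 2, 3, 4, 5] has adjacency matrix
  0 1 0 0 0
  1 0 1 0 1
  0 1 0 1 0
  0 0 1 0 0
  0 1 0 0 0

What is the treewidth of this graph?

A width-1 tree decomposition is:
Bags: B1 = {2, 3}  B2 = {1, 2}  B3 = {3, 4}  B4 = {2, 5}
Tree: B1–B2, B1–B3, B1–B4
The largest bag has 2 vertices, giving width 1; this decomposition certifies tw(G) ≤ 1. Since G has at least one edge (e.g. 2–3), it is not an edgeless graph, so tw(G) ≥ 1. Therefore the treewidth is 1.

1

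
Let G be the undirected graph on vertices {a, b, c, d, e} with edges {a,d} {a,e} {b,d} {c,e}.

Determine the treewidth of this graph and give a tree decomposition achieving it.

The largest bag has 2 vertices, giving width 1; this decomposition certifies tw(G) ≤ 1. G has an edge, so its treewidth is at least 1. Combining the bounds, tw(G) = 1.

Treewidth 1.
Bags: B1 = {c, e}  B2 = {a, e}  B3 = {a, d}  B4 = {b, d}
Tree: B1–B2, B2–B3, B3–B4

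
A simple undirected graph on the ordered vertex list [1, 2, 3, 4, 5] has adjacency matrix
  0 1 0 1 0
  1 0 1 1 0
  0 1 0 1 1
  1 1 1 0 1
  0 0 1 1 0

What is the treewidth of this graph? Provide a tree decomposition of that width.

Each bag holds 3 vertices, so the decomposition has width 2, which upper-bounds the treewidth. For the lower bound, the 3 vertices {1, 2, 4} are pairwise adjacent, and any tree decomposition puts a clique entirely inside one bag — forcing width ≥ 2. Therefore the treewidth is 2.

Treewidth 2.
One optimal decomposition is:
Bags: B1 = {3, 4, 5}  B2 = {2, 3, 4}  B3 = {1, 2, 4}
Tree: B1–B2, B2–B3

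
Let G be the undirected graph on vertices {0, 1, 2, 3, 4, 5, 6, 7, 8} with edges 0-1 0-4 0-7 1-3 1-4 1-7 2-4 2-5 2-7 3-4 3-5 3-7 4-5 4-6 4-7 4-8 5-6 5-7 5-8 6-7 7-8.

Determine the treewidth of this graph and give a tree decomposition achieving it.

Each bag holds 4 vertices, so the decomposition has width 3, which upper-bounds the treewidth. For the lower bound, the 4 vertices {0, 1, 4, 7} are pairwise adjacent, and any tree decomposition puts a clique entirely inside one bag — forcing width ≥ 3. Combining the bounds, tw(G) = 3.

Treewidth 3.
One such decomposition:
Bags: B1 = {1, 3, 4, 7}  B2 = {3, 4, 5, 7}  B3 = {0, 1, 4, 7}  B4 = {2, 4, 5, 7}  B5 = {4, 5, 6, 7}  B6 = {4, 5, 7, 8}
Tree: B1–B2, B1–B3, B2–B4, B2–B5, B4–B6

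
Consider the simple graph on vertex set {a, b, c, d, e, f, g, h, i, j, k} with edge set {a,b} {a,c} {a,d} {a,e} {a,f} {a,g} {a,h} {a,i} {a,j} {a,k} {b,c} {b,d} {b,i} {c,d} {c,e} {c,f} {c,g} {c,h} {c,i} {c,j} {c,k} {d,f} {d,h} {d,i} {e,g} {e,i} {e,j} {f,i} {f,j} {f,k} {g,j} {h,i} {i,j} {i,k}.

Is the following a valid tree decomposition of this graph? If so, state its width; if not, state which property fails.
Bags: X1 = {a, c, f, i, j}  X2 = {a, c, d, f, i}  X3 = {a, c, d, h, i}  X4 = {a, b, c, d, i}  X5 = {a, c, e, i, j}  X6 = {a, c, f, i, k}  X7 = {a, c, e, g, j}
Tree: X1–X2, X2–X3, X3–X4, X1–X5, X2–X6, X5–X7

Checking the three conditions: (i) the bags cover all of {a, b, c, d, e, f, g, h, i, j, k}; (ii) for each edge, some bag contains both endpoints; (iii) the bags containing any fixed vertex form a subtree. All hold, so the decomposition is valid with width 5 − 1 = 4.

Yes; width 4.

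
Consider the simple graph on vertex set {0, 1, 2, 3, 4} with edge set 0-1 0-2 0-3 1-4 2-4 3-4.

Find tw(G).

2

A width-2 tree decomposition is:
Bags: B1 = {0, 1, 4}  B2 = {0, 3, 4}  B3 = {0, 2, 4}
Tree: B1–B2, B2–B3
Every bag has size at most 3, so the width is 3 − 1 = 2 and tw(G) ≤ 2. Since 0–1–4–3–0 is a cycle in G, G is not acyclic. Forests are exactly the graphs of treewidth ≤ 1, so tw(G) ≥ 2. Hence tw(G) = 2 exactly.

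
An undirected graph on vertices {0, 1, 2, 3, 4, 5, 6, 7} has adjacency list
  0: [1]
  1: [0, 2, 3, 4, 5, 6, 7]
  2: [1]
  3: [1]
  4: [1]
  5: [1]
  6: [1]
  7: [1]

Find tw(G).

1

A width-1 tree decomposition is:
Bags: B1 = {0, 1}  B2 = {1, 4}  B3 = {1, 5}  B4 = {1, 2}  B5 = {1, 3}  B6 = {1, 6}  B7 = {1, 7}
Tree: B1–B2, B1–B3, B2–B4, B1–B5, B1–B6, B2–B7
Each bag holds 2 vertices, so the decomposition has width 1, which upper-bounds the treewidth. Since G has at least one edge (e.g. 0–1), it is not an edgeless graph, so tw(G) ≥ 1. The upper and lower bounds meet at 1, so that is the treewidth.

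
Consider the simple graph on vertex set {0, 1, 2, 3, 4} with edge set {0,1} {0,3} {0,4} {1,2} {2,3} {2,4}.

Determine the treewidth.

A width-2 tree decomposition is:
Bags: B1 = {0, 2, 4}  B2 = {0, 1, 2}  B3 = {0, 2, 3}
Tree: B1–B2, B2–B3
Each bag holds 3 vertices, so the decomposition has width 2, which upper-bounds the treewidth. The edges 2–4–0–1–2 form a cycle, so G is not a tree and its treewidth is at least 2. Combining the bounds, tw(G) = 2.

2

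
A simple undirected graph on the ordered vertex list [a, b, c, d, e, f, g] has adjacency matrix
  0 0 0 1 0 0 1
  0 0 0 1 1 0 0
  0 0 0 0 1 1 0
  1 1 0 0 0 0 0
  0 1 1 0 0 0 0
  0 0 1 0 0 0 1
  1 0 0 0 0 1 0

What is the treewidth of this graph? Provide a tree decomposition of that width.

The largest bag has 3 vertices, giving width 2; this decomposition certifies tw(G) ≤ 2. Since b–e–c–f–g–a–d–b is a cycle in G, G is not acyclic. Forests are exactly the graphs of treewidth ≤ 1, so tw(G) ≥ 2. The upper and lower bounds meet at 2, so that is the treewidth.

Treewidth 2.
Bags: B1 = {b, c, e}  B2 = {b, c, f}  B3 = {b, f, g}  B4 = {a, b, g}  B5 = {a, b, d}
Tree: B1–B2, B2–B3, B3–B4, B4–B5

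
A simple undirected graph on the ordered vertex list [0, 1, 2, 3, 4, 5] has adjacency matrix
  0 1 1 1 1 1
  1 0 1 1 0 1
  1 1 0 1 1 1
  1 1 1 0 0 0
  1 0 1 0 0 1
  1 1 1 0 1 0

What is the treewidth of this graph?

A width-3 tree decomposition is:
Bags: B1 = {0, 1, 2, 3}  B2 = {0, 1, 2, 5}  B3 = {0, 2, 4, 5}
Tree: B1–B2, B2–B3
The largest bag has 4 vertices, giving width 3; this decomposition certifies tw(G) ≤ 3. Conversely, {0, 1, 2, 3} is a clique of size 4, and the vertices of any clique must share a bag in every tree decomposition; so some bag has ≥ 4 vertices and tw(G) ≥ 3. Therefore the treewidth is 3.

3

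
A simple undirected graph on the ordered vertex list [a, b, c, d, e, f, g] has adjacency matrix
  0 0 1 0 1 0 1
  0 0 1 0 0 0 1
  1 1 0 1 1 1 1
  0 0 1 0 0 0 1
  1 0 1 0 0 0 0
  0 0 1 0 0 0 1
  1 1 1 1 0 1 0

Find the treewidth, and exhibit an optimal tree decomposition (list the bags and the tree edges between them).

Treewidth 2.
One optimal decomposition is:
Bags: B1 = {b, c, g}  B2 = {a, c, g}  B3 = {c, d, g}  B4 = {a, c, e}  B5 = {c, f, g}
Tree: B1–B2, B1–B3, B2–B4, B1–B5

Every bag has size at most 3, so the width is 3 − 1 = 2 and tw(G) ≤ 2. On the other hand G contains the 3-clique {c, d, g}. A clique must lie in a single bag of any decomposition, so no decomposition can have width below 2. The upper and lower bounds meet at 2, so that is the treewidth.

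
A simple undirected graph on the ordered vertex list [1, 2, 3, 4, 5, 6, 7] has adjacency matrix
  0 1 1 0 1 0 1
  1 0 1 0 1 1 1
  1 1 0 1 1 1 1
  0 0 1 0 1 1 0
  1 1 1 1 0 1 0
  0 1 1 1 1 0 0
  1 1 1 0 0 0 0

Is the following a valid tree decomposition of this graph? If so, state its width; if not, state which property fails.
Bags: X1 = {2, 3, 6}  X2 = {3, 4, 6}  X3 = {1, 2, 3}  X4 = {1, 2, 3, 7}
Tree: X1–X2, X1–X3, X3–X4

A tree decomposition must satisfy three properties: every vertex lies in some bag; for every edge, both endpoints lie together in some bag; and for every vertex, the bags containing it form a connected subtree. Here vertex 5 appears in no bag, so the decomposition is invalid.

No — vertex 5 appears in no bag.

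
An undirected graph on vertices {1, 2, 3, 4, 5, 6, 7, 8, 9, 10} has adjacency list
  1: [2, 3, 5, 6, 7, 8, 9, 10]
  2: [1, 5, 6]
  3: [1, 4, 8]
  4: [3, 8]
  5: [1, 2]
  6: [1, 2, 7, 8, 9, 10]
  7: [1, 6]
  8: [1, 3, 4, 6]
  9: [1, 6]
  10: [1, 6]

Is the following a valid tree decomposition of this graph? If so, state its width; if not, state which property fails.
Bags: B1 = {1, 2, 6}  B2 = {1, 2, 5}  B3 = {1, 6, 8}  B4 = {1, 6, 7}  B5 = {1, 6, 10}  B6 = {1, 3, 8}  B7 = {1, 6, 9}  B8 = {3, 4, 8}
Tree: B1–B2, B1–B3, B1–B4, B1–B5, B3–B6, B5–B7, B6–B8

Yes; width 2.

Checking the three conditions: (i) the bags cover all of {1, 2, 3, 4, 5, 6, 7, 8, 9, 10}; (ii) for each edge, some bag contains both endpoints; (iii) the bags containing any fixed vertex form a subtree. All hold, so the decomposition is valid with width 3 − 1 = 2.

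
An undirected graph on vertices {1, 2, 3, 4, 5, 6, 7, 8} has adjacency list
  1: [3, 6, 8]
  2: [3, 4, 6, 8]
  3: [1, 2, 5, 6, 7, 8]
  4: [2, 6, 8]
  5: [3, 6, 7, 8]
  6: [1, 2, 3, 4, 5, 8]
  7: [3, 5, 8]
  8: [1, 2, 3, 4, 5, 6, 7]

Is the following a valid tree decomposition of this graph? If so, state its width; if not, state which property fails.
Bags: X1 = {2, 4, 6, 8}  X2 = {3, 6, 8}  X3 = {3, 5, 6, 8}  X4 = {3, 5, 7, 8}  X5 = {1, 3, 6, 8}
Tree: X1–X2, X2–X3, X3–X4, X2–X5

A tree decomposition must satisfy three properties: every vertex lies in some bag; for every edge, both endpoints lie together in some bag; and for every vertex, the bags containing it form a connected subtree. Here edge (2,3) lies in no bag, so the decomposition is invalid.

No — edge (2,3) lies in no bag.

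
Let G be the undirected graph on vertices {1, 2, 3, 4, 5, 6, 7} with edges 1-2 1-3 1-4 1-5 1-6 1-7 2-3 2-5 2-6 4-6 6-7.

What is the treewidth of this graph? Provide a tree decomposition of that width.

Treewidth 2.
One optimal decomposition is:
Bags: B1 = {1, 2, 5}  B2 = {1, 2, 3}  B3 = {1, 2, 6}  B4 = {1, 4, 6}  B5 = {1, 6, 7}
Tree: B1–B2, B1–B3, B3–B4, B4–B5

Every bag has size at most 3, so the width is 3 − 1 = 2 and tw(G) ≤ 2. Conversely, {1, 2, 3} is a clique of size 3, and the vertices of any clique must share a bag in every tree decomposition; so some bag has ≥ 3 vertices and tw(G) ≥ 2. Combining the bounds, tw(G) = 2.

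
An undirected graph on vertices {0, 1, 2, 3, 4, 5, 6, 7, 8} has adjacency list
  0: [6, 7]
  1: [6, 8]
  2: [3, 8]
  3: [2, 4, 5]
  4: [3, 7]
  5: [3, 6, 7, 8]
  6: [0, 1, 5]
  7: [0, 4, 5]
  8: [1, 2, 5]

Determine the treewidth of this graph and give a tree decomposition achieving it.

Every bag has size at most 4, so the width is 4 − 1 = 3 and tw(G) ≤ 3. For the lower bound: the 4 vertex sets {0,4,7}, {6}, {5}, {1,2,3,8} are disjoint, each induces a connected subgraph, and every pair is joined by at least one edge of G. Contracting each set to a single vertex therefore yields K_{4} as a minor, and since treewidth is minor-monotone, tw(G) ≥ tw(K_{4}) = 3. Therefore the treewidth is 3.

Treewidth 3.
One optimal decomposition is:
Bags: B1 = {0, 4, 6, 7}  B2 = {4, 5, 6, 7}  B3 = {3, 4, 5, 6}  B4 = {1, 3, 5, 6}  B5 = {1, 3, 5, 8}  B6 = {1, 2, 3, 8}
Tree: B1–B2, B2–B3, B3–B4, B4–B5, B5–B6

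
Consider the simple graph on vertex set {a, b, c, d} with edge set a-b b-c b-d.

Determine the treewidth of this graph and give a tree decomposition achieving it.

Treewidth 1.
One optimal decomposition is:
Bags: B1 = {b, c}  B2 = {a, b}  B3 = {b, d}
Tree: B1–B2, B2–B3

Each bag holds 2 vertices, so the decomposition has width 1, which upper-bounds the treewidth. Since G has at least one edge (e.g. b–c), it is not an edgeless graph, so tw(G) ≥ 1. Hence tw(G) = 1 exactly.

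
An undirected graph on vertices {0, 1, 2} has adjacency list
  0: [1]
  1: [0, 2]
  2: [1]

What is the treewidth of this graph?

1

A width-1 tree decomposition is:
Bags: B1 = {1, 2}  B2 = {0, 1}
Tree: B1–B2
Every bag has size at most 2, so the width is 2 − 1 = 1 and tw(G) ≤ 1. Since G has at least one edge (e.g. 2–1), it is not an edgeless graph, so tw(G) ≥ 1. The upper and lower bounds meet at 1, so that is the treewidth.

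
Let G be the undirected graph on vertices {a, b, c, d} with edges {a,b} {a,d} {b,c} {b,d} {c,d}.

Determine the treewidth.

2

A width-2 tree decomposition is:
Bags: B1 = {a, b, d}  B2 = {b, c, d}
Tree: B1–B2
Every bag has size at most 3, so the width is 3 − 1 = 2 and tw(G) ≤ 2. On the other hand G contains the 3-clique {b, c, d}. A clique must lie in a single bag of any decomposition, so no decomposition can have width below 2. Hence tw(G) = 2 exactly.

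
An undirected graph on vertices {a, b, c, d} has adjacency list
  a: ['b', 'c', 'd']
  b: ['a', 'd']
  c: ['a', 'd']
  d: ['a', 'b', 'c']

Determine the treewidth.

2

A width-2 tree decomposition is:
Bags: B1 = {a, b, d}  B2 = {a, c, d}
Tree: B1–B2
The largest bag has 3 vertices, giving width 2; this decomposition certifies tw(G) ≤ 2. Conversely, {a, c, d} is a clique of size 3, and the vertices of any clique must share a bag in every tree decomposition; so some bag has ≥ 3 vertices and tw(G) ≥ 2. Hence tw(G) = 2 exactly.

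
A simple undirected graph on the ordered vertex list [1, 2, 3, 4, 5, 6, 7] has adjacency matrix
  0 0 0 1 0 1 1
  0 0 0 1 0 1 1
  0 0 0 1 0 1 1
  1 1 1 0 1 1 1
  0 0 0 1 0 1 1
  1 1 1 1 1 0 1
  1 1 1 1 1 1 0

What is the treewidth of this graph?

3

A width-3 tree decomposition is:
Bags: B1 = {4, 5, 6, 7}  B2 = {2, 4, 6, 7}  B3 = {1, 4, 6, 7}  B4 = {3, 4, 6, 7}
Tree: B1–B2, B2–B3, B1–B4
Each bag holds 4 vertices, so the decomposition has width 3, which upper-bounds the treewidth. For the lower bound, the 4 vertices {1, 4, 6, 7} are pairwise adjacent, and any tree decomposition puts a clique entirely inside one bag — forcing width ≥ 3. The upper and lower bounds meet at 3, so that is the treewidth.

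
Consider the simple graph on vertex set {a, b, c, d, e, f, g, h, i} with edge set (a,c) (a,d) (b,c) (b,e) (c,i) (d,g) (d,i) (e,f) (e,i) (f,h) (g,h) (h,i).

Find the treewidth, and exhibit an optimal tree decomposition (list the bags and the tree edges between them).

Treewidth 3.
One optimal decomposition is:
Bags: B1 = {e, f, g, h}  B2 = {e, g, h, i}  B3 = {d, e, g, i}  B4 = {b, d, e, i}  B5 = {b, c, d, i}  B6 = {a, b, c, d}
Tree: B1–B2, B2–B3, B3–B4, B4–B5, B5–B6

Every bag has size at most 4, so the width is 4 − 1 = 3 and tw(G) ≤ 3. For the lower bound: the 4 vertex sets {f,g,h}, {e}, {i}, {a,b,c,d} are disjoint, each induces a connected subgraph, and every pair is joined by at least one edge of G. Contracting each set to a single vertex therefore yields K_{4} as a minor, and since treewidth is minor-monotone, tw(G) ≥ tw(K_{4}) = 3. Therefore the treewidth is 3.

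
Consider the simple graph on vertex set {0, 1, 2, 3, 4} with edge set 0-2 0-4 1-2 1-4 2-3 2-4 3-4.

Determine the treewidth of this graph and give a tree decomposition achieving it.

Treewidth 2.
One optimal decomposition is:
Bags: B1 = {2, 3, 4}  B2 = {0, 2, 4}  B3 = {1, 2, 4}
Tree: B1–B2, B2–B3

Each bag holds 3 vertices, so the decomposition has width 2, which upper-bounds the treewidth. For the lower bound, the 3 vertices {0, 2, 4} are pairwise adjacent, and any tree decomposition puts a clique entirely inside one bag — forcing width ≥ 2. Hence tw(G) = 2 exactly.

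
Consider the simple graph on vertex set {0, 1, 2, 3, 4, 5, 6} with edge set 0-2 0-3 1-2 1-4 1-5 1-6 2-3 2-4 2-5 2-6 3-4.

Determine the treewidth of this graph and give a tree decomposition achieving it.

Each bag holds 3 vertices, so the decomposition has width 2, which upper-bounds the treewidth. For the lower bound, the 3 vertices {0, 2, 3} are pairwise adjacent, and any tree decomposition puts a clique entirely inside one bag — forcing width ≥ 2. The upper and lower bounds meet at 2, so that is the treewidth.

Treewidth 2.
One such decomposition:
Bags: B1 = {2, 3, 4}  B2 = {0, 2, 3}  B3 = {1, 2, 4}  B4 = {1, 2, 5}  B5 = {1, 2, 6}
Tree: B1–B2, B1–B3, B3–B4, B3–B5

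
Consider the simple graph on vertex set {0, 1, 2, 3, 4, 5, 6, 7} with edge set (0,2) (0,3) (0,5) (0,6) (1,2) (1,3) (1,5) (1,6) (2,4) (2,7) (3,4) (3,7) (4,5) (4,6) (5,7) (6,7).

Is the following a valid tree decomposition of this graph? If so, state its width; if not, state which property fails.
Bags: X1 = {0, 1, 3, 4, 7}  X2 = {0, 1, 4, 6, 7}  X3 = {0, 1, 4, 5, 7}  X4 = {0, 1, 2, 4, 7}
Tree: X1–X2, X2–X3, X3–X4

Vertex coverage: the bags together contain {0, 1, 2, 3, 4, 5, 6, 7}, the full vertex set. Edge coverage: each edge of G has both endpoints in at least one bag. Running intersection: for every vertex, the bags containing it form a connected subtree. All three properties hold, so this is a valid tree decomposition of width max|bag| − 1 = 4, and hence tw(G) ≤ 4.

Yes; width 4.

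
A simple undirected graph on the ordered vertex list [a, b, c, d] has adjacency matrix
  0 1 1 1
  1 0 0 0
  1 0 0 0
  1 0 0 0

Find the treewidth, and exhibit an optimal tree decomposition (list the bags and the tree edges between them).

Every bag has size at most 2, so the width is 2 − 1 = 1 and tw(G) ≤ 1. Since G has at least one edge (e.g. c–a), it is not an edgeless graph, so tw(G) ≥ 1. Hence tw(G) = 1 exactly.

Treewidth 1.
One optimal decomposition is:
Bags: B1 = {a, c}  B2 = {a, b}  B3 = {a, d}
Tree: B1–B2, B2–B3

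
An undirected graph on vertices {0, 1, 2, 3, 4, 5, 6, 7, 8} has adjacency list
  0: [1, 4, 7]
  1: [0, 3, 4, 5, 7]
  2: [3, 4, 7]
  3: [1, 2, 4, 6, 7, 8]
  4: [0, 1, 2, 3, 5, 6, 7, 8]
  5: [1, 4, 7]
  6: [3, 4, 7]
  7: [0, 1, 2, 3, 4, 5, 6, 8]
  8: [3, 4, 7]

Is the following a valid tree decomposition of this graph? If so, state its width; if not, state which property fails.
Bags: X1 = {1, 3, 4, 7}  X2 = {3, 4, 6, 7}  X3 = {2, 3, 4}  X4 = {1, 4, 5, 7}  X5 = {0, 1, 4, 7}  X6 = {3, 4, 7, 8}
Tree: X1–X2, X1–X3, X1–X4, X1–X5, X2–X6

No — edge (7,2) lies in no bag.

A tree decomposition must satisfy three properties: every vertex lies in some bag; for every edge, both endpoints lie together in some bag; and for every vertex, the bags containing it form a connected subtree. Here edge (7,2) lies in no bag, so the decomposition is invalid.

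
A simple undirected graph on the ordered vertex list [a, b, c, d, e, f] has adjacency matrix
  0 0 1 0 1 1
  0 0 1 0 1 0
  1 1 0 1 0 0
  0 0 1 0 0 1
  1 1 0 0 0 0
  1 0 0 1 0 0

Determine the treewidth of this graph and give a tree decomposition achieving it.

Every bag has size at most 3, so the width is 3 − 1 = 2 and tw(G) ≤ 2. Since b–e–a–c–b is a cycle in G, G is not acyclic. Forests are exactly the graphs of treewidth ≤ 1, so tw(G) ≥ 2. Hence tw(G) = 2 exactly.

Treewidth 2.
Bags: B1 = {b, c, e}  B2 = {a, c, e}  B3 = {a, c, d}  B4 = {a, d, f}
Tree: B1–B2, B2–B3, B3–B4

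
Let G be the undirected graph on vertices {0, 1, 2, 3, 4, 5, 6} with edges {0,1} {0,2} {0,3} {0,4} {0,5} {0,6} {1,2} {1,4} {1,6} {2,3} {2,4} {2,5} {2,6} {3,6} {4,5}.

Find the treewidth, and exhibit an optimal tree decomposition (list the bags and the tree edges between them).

Treewidth 3.
Bags: B1 = {0, 1, 2, 4}  B2 = {0, 1, 2, 6}  B3 = {0, 2, 4, 5}  B4 = {0, 2, 3, 6}
Tree: B1–B2, B1–B3, B2–B4

The largest bag has 4 vertices, giving width 3; this decomposition certifies tw(G) ≤ 3. On the other hand G contains the 4-clique {0, 1, 2, 4}. A clique must lie in a single bag of any decomposition, so no decomposition can have width below 3. Hence tw(G) = 3 exactly.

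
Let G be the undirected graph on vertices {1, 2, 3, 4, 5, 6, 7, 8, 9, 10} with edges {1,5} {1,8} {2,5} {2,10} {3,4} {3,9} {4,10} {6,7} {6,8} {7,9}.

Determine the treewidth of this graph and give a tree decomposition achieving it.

Treewidth 2.
One such decomposition:
Bags: B1 = {1, 6, 8}  B2 = {1, 5, 6}  B3 = {2, 5, 6}  B4 = {2, 6, 10}  B5 = {4, 6, 10}  B6 = {3, 4, 6}  B7 = {3, 6, 9}  B8 = {6, 7, 9}
Tree: B1–B2, B2–B3, B3–B4, B4–B5, B5–B6, B6–B7, B7–B8

The largest bag has 3 vertices, giving width 2; this decomposition certifies tw(G) ≤ 2. For the lower bound, G contains the cycle 6–8–1–5–2–10–4–3–9–7–6, so G is not a forest; only forests have treewidth ≤ 1, hence tw(G) ≥ 2. Combining the bounds, tw(G) = 2.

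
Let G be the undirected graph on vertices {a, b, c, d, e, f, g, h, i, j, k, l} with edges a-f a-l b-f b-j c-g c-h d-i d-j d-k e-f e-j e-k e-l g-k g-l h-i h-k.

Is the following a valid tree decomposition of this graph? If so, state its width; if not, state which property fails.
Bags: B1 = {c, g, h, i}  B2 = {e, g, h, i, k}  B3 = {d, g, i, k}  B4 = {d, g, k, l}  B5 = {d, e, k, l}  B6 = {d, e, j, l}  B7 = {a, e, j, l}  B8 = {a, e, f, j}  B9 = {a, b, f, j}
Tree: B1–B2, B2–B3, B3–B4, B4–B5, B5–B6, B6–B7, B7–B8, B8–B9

No — bags containing vertex e are not connected in the tree.

A tree decomposition must satisfy three properties: every vertex lies in some bag; for every edge, both endpoints lie together in some bag; and for every vertex, the bags containing it form a connected subtree. Here bags containing vertex e are not connected in the tree, so the decomposition is invalid.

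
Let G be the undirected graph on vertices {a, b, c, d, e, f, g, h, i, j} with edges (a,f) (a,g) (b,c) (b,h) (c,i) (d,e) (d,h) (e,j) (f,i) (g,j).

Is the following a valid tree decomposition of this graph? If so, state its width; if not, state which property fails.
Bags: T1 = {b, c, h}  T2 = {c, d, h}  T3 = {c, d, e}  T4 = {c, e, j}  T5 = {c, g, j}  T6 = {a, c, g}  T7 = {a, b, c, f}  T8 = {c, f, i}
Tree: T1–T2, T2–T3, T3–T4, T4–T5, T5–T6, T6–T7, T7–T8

A tree decomposition must satisfy three properties: every vertex lies in some bag; for every edge, both endpoints lie together in some bag; and for every vertex, the bags containing it form a connected subtree. Here bags containing vertex b are not connected in the tree, so the decomposition is invalid.

No — bags containing vertex b are not connected in the tree.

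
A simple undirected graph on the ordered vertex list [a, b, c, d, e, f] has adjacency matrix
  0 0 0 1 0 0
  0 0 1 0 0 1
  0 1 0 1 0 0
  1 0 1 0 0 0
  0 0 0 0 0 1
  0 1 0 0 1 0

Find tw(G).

A width-1 tree decomposition is:
Bags: B1 = {a, d}  B2 = {c, d}  B3 = {b, c}  B4 = {b, f}  B5 = {e, f}
Tree: B1–B2, B2–B3, B3–B4, B4–B5
Each bag holds 2 vertices, so the decomposition has width 1, which upper-bounds the treewidth. G has an edge, so its treewidth is at least 1. Hence tw(G) = 1 exactly.

1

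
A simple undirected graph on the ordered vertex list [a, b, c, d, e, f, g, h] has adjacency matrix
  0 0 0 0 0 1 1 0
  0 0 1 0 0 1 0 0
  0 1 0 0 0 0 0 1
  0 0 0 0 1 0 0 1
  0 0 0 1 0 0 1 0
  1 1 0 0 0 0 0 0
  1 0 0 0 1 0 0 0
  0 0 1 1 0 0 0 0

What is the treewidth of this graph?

A width-2 tree decomposition is:
Bags: B1 = {a, b, f}  B2 = {a, b, c}  B3 = {a, c, h}  B4 = {a, d, h}  B5 = {a, d, e}  B6 = {a, e, g}
Tree: B1–B2, B2–B3, B3–B4, B4–B5, B5–B6
Every bag has size at most 3, so the width is 3 − 1 = 2 and tw(G) ≤ 2. The edges a–f–b–c–h–d–e–g–a form a cycle, so G is not a tree and its treewidth is at least 2. Combining the bounds, tw(G) = 2.

2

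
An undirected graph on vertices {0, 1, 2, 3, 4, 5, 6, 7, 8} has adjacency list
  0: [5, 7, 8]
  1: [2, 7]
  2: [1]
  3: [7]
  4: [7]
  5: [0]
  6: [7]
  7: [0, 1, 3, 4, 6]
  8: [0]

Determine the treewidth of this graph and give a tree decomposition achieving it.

Treewidth 1.
One optimal decomposition is:
Bags: B1 = {1, 7}  B2 = {0, 7}  B3 = {6, 7}  B4 = {0, 8}  B5 = {3, 7}  B6 = {4, 7}  B7 = {1, 2}  B8 = {0, 5}
Tree: B1–B2, B2–B3, B2–B4, B3–B5, B1–B6, B1–B7, B4–B8

Every bag has size at most 2, so the width is 2 − 1 = 1 and tw(G) ≤ 1. Any graph with an edge has treewidth ≥ 1, and G has the edge 7–1. Combining the bounds, tw(G) = 1.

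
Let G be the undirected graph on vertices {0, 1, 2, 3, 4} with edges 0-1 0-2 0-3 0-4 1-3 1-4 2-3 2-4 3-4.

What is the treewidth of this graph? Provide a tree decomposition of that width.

Treewidth 3.
Bags: B1 = {0, 2, 3, 4}  B2 = {0, 1, 3, 4}
Tree: B1–B2

The largest bag has 4 vertices, giving width 3; this decomposition certifies tw(G) ≤ 3. For the lower bound, the 4 vertices {0, 1, 3, 4} are pairwise adjacent, and any tree decomposition puts a clique entirely inside one bag — forcing width ≥ 3. Therefore the treewidth is 3.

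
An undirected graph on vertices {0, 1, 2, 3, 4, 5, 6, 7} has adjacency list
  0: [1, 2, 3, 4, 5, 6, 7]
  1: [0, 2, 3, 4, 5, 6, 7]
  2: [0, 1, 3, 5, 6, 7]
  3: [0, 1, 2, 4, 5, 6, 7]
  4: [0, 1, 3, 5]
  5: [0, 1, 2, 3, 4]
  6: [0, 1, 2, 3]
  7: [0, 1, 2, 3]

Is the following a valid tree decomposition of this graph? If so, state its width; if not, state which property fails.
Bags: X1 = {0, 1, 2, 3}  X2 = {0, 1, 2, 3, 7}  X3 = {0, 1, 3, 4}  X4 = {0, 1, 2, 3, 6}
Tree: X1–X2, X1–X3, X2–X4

No — vertex 5 appears in no bag.

A tree decomposition must satisfy three properties: every vertex lies in some bag; for every edge, both endpoints lie together in some bag; and for every vertex, the bags containing it form a connected subtree. Here vertex 5 appears in no bag, so the decomposition is invalid.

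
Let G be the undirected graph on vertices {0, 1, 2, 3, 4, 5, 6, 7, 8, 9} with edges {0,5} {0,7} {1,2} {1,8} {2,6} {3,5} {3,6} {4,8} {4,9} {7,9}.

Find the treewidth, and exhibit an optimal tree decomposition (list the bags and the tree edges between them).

Every bag has size at most 3, so the width is 3 − 1 = 2 and tw(G) ≤ 2. Since 2–6–3–5–0–7–9–4–8–1–2 is a cycle in G, G is not acyclic. Forests are exactly the graphs of treewidth ≤ 1, so tw(G) ≥ 2. Hence tw(G) = 2 exactly.

Treewidth 2.
One such decomposition:
Bags: B1 = {2, 3, 6}  B2 = {2, 3, 5}  B3 = {0, 2, 5}  B4 = {0, 2, 7}  B5 = {2, 7, 9}  B6 = {2, 4, 9}  B7 = {2, 4, 8}  B8 = {1, 2, 8}
Tree: B1–B2, B2–B3, B3–B4, B4–B5, B5–B6, B6–B7, B7–B8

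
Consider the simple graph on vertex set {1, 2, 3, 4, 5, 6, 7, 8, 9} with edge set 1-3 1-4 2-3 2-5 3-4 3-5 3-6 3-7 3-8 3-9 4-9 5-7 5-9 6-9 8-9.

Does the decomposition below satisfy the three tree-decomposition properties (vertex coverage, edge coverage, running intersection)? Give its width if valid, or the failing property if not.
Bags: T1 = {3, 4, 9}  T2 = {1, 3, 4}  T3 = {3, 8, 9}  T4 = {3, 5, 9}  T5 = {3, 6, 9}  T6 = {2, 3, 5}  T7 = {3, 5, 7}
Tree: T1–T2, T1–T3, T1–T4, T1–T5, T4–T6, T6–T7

Every vertex of G appears in some bag (union = {1, 2, 3, 4, 5, 6, 7, 8, 9}); every edge is covered by a bag; and for each vertex v the set of bags containing v is connected in the bag tree. The decomposition is therefore valid. The largest bag has 3 vertices, so the width is 2.

Yes; width 2.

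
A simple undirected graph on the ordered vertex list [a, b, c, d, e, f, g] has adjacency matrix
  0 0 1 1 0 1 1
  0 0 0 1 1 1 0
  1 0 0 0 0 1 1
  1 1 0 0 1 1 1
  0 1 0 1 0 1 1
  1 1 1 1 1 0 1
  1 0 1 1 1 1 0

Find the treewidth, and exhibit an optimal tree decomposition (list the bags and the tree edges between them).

Treewidth 3.
Bags: B1 = {d, e, f, g}  B2 = {b, d, e, f}  B3 = {a, d, f, g}  B4 = {a, c, f, g}
Tree: B1–B2, B1–B3, B3–B4

Every bag has size at most 4, so the width is 4 − 1 = 3 and tw(G) ≤ 3. On the other hand G contains the 4-clique {d, e, f, g}. A clique must lie in a single bag of any decomposition, so no decomposition can have width below 3. Combining the bounds, tw(G) = 3.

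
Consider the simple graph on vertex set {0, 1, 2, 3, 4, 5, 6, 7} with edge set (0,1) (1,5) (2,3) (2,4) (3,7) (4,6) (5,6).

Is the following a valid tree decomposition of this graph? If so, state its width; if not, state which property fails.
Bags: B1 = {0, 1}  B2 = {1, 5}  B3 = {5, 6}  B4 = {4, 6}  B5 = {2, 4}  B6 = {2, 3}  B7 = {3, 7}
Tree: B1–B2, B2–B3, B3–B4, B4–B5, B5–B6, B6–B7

Yes; width 1.

Every vertex of G appears in some bag (union = {0, 1, 2, 3, 4, 5, 6, 7}); every edge is covered by a bag; and for each vertex v the set of bags containing v is connected in the bag tree. The decomposition is therefore valid. The largest bag has 2 vertices, so the width is 1.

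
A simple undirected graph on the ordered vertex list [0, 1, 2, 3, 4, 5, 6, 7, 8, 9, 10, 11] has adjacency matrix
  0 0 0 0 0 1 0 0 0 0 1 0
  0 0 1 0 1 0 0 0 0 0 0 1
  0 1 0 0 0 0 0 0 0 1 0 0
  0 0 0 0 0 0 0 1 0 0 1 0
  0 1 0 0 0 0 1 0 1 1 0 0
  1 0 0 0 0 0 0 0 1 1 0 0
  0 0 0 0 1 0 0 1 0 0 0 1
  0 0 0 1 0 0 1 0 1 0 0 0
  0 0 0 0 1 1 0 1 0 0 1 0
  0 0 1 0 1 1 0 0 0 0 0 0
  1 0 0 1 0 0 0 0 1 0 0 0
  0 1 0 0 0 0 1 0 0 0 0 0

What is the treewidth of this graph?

3

A width-3 tree decomposition is:
Bags: B1 = {1, 2, 6, 11}  B2 = {1, 2, 4, 6}  B3 = {2, 4, 6, 9}  B4 = {4, 6, 7, 9}  B5 = {4, 7, 8, 9}  B6 = {5, 7, 8, 9}  B7 = {3, 5, 7, 8}  B8 = {3, 5, 8, 10}  B9 = {0, 3, 5, 10}
Tree: B1–B2, B2–B3, B3–B4, B4–B5, B5–B6, B6–B7, B7–B8, B8–B9
Each bag holds 4 vertices, so the decomposition has width 3, which upper-bounds the treewidth. For the lower bound: the 4 vertex sets {1,2,11}, {6}, {4}, {5,7,8,9} are disjoint, each induces a connected subgraph, and every pair is joined by at least one edge of G. Contracting each set to a single vertex therefore yields K_{4} as a minor, and since treewidth is minor-monotone, tw(G) ≥ tw(K_{4}) = 3. Hence tw(G) = 3 exactly.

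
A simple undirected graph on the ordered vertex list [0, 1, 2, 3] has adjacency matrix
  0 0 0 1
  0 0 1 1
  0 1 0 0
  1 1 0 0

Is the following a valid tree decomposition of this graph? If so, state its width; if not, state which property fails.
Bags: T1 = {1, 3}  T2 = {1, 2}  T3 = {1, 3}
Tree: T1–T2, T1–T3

A tree decomposition must satisfy three properties: every vertex lies in some bag; for every edge, both endpoints lie together in some bag; and for every vertex, the bags containing it form a connected subtree. Here vertex 0 appears in no bag, so the decomposition is invalid.

No — vertex 0 appears in no bag.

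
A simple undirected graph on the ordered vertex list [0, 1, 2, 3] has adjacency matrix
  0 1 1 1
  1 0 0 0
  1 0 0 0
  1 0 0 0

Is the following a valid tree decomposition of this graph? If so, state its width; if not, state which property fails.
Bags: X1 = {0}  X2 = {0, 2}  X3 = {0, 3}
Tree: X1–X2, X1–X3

A tree decomposition must satisfy three properties: every vertex lies in some bag; for every edge, both endpoints lie together in some bag; and for every vertex, the bags containing it form a connected subtree. Here vertex 1 appears in no bag, so the decomposition is invalid.

No — vertex 1 appears in no bag.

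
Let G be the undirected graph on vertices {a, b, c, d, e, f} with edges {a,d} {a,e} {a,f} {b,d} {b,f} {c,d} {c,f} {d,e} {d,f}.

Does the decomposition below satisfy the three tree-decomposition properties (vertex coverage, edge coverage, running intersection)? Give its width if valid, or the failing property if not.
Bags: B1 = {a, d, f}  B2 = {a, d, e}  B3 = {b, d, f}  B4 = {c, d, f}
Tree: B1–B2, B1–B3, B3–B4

Yes; width 2.

Vertex coverage: the bags together contain {a, b, c, d, e, f}, the full vertex set. Edge coverage: each edge of G has both endpoints in at least one bag. Running intersection: for every vertex, the bags containing it form a connected subtree. All three properties hold, so this is a valid tree decomposition of width max|bag| − 1 = 2, and hence tw(G) ≤ 2.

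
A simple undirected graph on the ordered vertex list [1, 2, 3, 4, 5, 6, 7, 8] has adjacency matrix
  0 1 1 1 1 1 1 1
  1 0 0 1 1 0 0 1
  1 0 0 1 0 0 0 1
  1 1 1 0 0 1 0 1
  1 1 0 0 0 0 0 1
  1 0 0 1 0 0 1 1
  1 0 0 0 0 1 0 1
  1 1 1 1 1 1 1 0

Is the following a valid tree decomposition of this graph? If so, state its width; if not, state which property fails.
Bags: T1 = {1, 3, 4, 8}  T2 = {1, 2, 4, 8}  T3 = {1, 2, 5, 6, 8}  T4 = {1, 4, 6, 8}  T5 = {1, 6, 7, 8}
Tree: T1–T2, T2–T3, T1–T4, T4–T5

No — bags containing vertex 6 are not connected in the tree.

A tree decomposition must satisfy three properties: every vertex lies in some bag; for every edge, both endpoints lie together in some bag; and for every vertex, the bags containing it form a connected subtree. Here bags containing vertex 6 are not connected in the tree, so the decomposition is invalid.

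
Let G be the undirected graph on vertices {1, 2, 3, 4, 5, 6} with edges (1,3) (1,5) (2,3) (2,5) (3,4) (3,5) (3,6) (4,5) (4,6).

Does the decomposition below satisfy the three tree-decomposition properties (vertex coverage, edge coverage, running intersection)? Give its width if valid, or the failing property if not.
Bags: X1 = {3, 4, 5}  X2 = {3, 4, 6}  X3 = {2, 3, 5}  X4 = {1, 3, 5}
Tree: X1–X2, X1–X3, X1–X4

Yes; width 2.

Every vertex of G appears in some bag (union = {1, 2, 3, 4, 5, 6}); every edge is covered by a bag; and for each vertex v the set of bags containing v is connected in the bag tree. The decomposition is therefore valid. The largest bag has 3 vertices, so the width is 2.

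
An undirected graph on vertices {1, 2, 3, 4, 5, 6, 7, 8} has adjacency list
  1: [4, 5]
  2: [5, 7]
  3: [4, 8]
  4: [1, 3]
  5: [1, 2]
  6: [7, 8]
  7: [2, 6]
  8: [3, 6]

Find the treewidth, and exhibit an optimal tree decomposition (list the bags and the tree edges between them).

Treewidth 2.
One such decomposition:
Bags: B1 = {3, 6, 8}  B2 = {3, 4, 6}  B3 = {1, 4, 6}  B4 = {1, 5, 6}  B5 = {2, 5, 6}  B6 = {2, 6, 7}
Tree: B1–B2, B2–B3, B3–B4, B4–B5, B5–B6

Each bag holds 3 vertices, so the decomposition has width 2, which upper-bounds the treewidth. Since 6–8–3–4–1–5–2–7–6 is a cycle in G, G is not acyclic. Forests are exactly the graphs of treewidth ≤ 1, so tw(G) ≥ 2. Therefore the treewidth is 2.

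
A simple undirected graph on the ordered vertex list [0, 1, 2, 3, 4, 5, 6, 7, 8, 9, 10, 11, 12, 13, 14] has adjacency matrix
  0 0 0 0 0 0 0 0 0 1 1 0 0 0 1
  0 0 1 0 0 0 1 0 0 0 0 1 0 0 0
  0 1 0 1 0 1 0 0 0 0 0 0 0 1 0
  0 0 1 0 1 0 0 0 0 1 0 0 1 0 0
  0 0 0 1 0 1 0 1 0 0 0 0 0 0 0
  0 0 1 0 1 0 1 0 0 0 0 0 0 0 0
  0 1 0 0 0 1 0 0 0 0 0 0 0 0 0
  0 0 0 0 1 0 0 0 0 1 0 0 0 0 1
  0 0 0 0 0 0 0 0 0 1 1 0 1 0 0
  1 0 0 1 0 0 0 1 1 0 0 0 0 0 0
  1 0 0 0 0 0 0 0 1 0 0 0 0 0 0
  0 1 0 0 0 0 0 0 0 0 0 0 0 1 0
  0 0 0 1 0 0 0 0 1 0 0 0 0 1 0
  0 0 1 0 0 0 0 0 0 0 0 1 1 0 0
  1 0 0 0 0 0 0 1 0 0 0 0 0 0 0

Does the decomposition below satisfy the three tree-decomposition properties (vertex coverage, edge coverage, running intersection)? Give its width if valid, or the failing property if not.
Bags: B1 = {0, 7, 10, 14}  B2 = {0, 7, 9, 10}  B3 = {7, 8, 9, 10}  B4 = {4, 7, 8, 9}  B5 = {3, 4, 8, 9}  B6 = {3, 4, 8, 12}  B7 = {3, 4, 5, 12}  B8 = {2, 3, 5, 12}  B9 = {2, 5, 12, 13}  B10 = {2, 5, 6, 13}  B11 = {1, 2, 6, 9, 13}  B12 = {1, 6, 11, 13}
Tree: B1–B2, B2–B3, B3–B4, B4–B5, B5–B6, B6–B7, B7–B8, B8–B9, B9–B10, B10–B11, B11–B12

No — bags containing vertex 9 are not connected in the tree.

A tree decomposition must satisfy three properties: every vertex lies in some bag; for every edge, both endpoints lie together in some bag; and for every vertex, the bags containing it form a connected subtree. Here bags containing vertex 9 are not connected in the tree, so the decomposition is invalid.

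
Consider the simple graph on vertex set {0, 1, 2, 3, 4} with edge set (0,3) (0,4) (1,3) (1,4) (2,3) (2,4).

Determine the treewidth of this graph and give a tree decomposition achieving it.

Treewidth 2.
Bags: B1 = {2, 3, 4}  B2 = {0, 3, 4}  B3 = {1, 3, 4}
Tree: B1–B2, B2–B3

The largest bag has 3 vertices, giving width 2; this decomposition certifies tw(G) ≤ 2. For the lower bound, G contains the cycle 3–2–4–0–3, so G is not a forest; only forests have treewidth ≤ 1, hence tw(G) ≥ 2. Hence tw(G) = 2 exactly.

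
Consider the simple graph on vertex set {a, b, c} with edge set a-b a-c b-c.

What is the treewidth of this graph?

2

A width-2 tree decomposition is:
Bags: B1 = {a, b, c}
Tree: (single bag)
A single bag containing all 3 vertices is trivially a valid decomposition of width 2. For the lower bound, the 3 vertices {a, b, c} are pairwise adjacent, and any tree decomposition puts a clique entirely inside one bag — forcing width ≥ 2. Therefore the treewidth is 2.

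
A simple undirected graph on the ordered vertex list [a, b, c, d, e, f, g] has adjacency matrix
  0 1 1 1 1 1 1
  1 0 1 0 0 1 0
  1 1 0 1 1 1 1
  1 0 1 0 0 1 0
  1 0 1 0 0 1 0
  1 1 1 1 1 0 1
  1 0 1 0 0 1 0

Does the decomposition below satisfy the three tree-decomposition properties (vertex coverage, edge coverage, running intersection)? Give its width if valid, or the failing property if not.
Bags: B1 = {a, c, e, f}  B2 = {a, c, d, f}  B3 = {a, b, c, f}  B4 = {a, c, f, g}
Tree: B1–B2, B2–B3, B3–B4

Yes; width 3.

Vertex coverage: the bags together contain {a, b, c, d, e, f, g}, the full vertex set. Edge coverage: each edge of G has both endpoints in at least one bag. Running intersection: for every vertex, the bags containing it form a connected subtree. All three properties hold, so this is a valid tree decomposition of width max|bag| − 1 = 3, and hence tw(G) ≤ 3.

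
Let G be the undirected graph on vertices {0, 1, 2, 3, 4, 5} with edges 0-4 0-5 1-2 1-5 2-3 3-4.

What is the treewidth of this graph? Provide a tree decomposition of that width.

Treewidth 2.
One optimal decomposition is:
Bags: B1 = {1, 2, 5}  B2 = {0, 2, 5}  B3 = {0, 2, 4}  B4 = {2, 3, 4}
Tree: B1–B2, B2–B3, B3–B4

Every bag has size at most 3, so the width is 3 − 1 = 2 and tw(G) ≤ 2. The edges 2–1–5–0–4–3–2 form a cycle, so G is not a tree and its treewidth is at least 2. The upper and lower bounds meet at 2, so that is the treewidth.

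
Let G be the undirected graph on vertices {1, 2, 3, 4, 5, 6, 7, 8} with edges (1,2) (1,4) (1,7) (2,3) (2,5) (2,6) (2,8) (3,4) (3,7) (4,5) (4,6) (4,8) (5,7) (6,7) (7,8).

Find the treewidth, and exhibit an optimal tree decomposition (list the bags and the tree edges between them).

Treewidth 3.
One optimal decomposition is:
Bags: B1 = {2, 4, 6, 7}  B2 = {2, 4, 5, 7}  B3 = {2, 3, 4, 7}  B4 = {1, 2, 4, 7}  B5 = {2, 4, 7, 8}
Tree: B1–B2, B2–B3, B3–B4, B4–B5

The largest bag has 4 vertices, giving width 3; this decomposition certifies tw(G) ≤ 3. For the lower bound: the 4 vertex sets {6,7}, {4,5}, {2}, {3} are disjoint, each induces a connected subgraph, and every pair is joined by at least one edge of G. Contracting each set to a single vertex therefore yields K_{4} as a minor, and since treewidth is minor-monotone, tw(G) ≥ tw(K_{4}) = 3. Combining the bounds, tw(G) = 3.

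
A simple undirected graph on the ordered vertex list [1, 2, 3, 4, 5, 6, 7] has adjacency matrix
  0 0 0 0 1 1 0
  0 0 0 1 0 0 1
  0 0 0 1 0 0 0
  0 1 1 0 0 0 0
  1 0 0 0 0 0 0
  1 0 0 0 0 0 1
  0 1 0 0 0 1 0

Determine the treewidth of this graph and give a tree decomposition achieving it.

Treewidth 1.
One such decomposition:
Bags: B1 = {3, 4}  B2 = {2, 4}  B3 = {2, 7}  B4 = {6, 7}  B5 = {1, 6}  B6 = {1, 5}
Tree: B1–B2, B2–B3, B3–B4, B4–B5, B5–B6

Each bag holds 2 vertices, so the decomposition has width 1, which upper-bounds the treewidth. Any graph with an edge has treewidth ≥ 1, and G has the edge 3–4. Hence tw(G) = 1 exactly.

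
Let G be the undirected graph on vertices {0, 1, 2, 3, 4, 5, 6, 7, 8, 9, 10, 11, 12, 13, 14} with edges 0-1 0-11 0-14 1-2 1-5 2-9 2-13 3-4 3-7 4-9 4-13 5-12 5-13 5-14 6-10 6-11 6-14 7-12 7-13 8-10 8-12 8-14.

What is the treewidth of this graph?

A width-3 tree decomposition is:
Bags: B1 = {3, 4, 7, 9}  B2 = {4, 7, 9, 13}  B3 = {2, 7, 9, 13}  B4 = {2, 7, 12, 13}  B5 = {2, 5, 12, 13}  B6 = {1, 2, 5, 12}  B7 = {1, 5, 8, 12}  B8 = {1, 5, 8, 14}  B9 = {0, 1, 8, 14}  B10 = {0, 8, 10, 14}  B11 = {0, 6, 10, 14}  B12 = {0, 6, 10, 11}
Tree: B1–B2, B2–B3, B3–B4, B4–B5, B5–B6, B6–B7, B7–B8, B8–B9, B9–B10, B10–B11, B11–B12
Each bag holds 4 vertices, so the decomposition has width 3, which upper-bounds the treewidth. For the lower bound: the 4 vertex sets {3,4,9}, {7}, {13}, {1,2,5,12} are disjoint, each induces a connected subgraph, and every pair is joined by at least one edge of G. Contracting each set to a single vertex therefore yields K_{4} as a minor, and since treewidth is minor-monotone, tw(G) ≥ tw(K_{4}) = 3. Combining the bounds, tw(G) = 3.

3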